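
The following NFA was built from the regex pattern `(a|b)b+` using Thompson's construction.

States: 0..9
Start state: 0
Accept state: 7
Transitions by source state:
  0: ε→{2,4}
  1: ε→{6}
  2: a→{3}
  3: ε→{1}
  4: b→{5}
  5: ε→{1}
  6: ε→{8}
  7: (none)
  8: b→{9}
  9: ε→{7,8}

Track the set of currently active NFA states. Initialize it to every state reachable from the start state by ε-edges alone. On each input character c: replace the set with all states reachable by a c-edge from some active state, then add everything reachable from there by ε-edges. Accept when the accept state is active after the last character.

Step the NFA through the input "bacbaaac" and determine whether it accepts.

Answer: REJECT

Steps:
initial (ε-close {0}): {0,2,4}
'b' @ 1: {1,5,6,8}
'a' @ 2: {}  — state set empty
rest 'cbaaac' ignored (set empty)
after full input: {}  (accept=7 not in)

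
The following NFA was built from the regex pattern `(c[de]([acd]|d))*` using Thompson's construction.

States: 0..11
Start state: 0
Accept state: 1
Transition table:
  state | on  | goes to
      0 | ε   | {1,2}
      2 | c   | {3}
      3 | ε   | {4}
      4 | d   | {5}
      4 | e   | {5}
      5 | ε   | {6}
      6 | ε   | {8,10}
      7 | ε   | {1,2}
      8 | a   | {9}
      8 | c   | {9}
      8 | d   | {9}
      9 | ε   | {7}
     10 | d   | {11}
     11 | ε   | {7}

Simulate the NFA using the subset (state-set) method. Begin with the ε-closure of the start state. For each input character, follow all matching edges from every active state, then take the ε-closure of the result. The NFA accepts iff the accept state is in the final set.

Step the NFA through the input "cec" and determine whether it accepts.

initial (ε-close {0}): {0,1,2}
'c' @ 1: {3,4}
'e' @ 2: {5,6,8,10}
'c' @ 3: {1,2,7,9}  [accepting]
after full input: {1,2,7,9}  (accept=1 in)

Answer: ACCEPT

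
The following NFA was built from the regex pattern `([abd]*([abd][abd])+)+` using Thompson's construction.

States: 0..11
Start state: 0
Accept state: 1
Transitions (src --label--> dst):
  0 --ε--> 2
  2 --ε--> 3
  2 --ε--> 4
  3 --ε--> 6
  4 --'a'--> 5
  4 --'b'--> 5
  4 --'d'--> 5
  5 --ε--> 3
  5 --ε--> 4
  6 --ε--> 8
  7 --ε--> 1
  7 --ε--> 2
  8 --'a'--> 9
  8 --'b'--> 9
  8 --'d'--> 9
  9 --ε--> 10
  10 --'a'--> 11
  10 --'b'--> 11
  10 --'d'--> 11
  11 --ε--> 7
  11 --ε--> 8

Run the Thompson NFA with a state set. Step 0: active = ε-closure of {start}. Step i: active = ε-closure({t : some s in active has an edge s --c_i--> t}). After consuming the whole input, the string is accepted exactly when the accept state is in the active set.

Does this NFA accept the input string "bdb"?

S₀ = ε-closure({0}) = {0,2,3,4,6,8}
'b' @ 1: {3,4,5,6,8,9,10}
'd' @ 2: {1,2,3,4,5,6,7,8,9,10,11}  ✓accept
'b' @ 3: {1,2,3,4,5,6,7,8,9,10,11}  ✓accept
final: {1,2,3,4,5,6,7,8,9,10,11}; accept 1 in set

Answer: ACCEPT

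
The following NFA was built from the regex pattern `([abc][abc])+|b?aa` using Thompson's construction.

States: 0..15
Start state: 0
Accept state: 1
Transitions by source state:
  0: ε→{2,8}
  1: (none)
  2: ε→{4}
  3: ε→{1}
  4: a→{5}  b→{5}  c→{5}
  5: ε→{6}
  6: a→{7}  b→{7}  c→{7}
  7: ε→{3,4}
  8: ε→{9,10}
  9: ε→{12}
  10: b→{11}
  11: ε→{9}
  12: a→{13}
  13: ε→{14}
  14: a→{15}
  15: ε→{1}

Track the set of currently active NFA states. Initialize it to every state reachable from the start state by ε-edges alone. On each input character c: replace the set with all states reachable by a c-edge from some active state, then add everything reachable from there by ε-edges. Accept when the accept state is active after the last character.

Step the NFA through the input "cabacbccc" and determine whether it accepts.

initial (ε-close {0}): {0,2,4,8,9,10,12}
'c' @ 1: {5,6}
'a' @ 2: {1,3,4,7}  [accepting]
'b' @ 3: {5,6}
'a' @ 4: {1,3,4,7}  [accepting]
'c' @ 5: {5,6}
'b' @ 6: {1,3,4,7}  [accepting]
'c' @ 7: {5,6}
'c' @ 8: {1,3,4,7}  [accepting]
'c' @ 9: {5,6}
after full input: {5,6}  (accept=1 not in)

Answer: REJECT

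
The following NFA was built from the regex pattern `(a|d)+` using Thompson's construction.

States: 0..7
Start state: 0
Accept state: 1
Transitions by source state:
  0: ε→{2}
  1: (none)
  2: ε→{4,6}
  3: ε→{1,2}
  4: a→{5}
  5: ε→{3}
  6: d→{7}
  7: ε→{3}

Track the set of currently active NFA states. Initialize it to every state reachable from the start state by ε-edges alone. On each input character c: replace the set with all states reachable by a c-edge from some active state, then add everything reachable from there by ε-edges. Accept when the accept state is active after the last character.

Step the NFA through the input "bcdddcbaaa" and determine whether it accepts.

Answer: REJECT

Steps:
start: ε-closure({0}) = {0,2,4,6}
'b' @ 1: {}  — dead — no transitions
rest 'cdddcbaaa' ignored (set empty)
final: {}; accept 1 not in set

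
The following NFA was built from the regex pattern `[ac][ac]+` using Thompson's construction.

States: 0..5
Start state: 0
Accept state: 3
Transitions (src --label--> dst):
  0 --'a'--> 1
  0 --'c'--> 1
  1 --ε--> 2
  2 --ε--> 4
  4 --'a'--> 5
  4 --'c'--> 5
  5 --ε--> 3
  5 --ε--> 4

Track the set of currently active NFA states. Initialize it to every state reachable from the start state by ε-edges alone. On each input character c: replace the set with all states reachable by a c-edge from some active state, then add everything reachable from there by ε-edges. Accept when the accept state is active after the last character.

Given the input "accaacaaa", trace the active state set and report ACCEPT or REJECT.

S₀ = ε-closure({0}) = {0}
'a' @ 1: {1,2,4}
'c' @ 2: {3,4,5}  ✓accept
'c' @ 3: {3,4,5}  ✓accept
'a' @ 4: {3,4,5}  ✓accept
'a' @ 5: {3,4,5}  ✓accept
'c' @ 6: {3,4,5}  ✓accept
'a' @ 7: {3,4,5}  ✓accept
'a' @ 8: {3,4,5}  ✓accept
'a' @ 9: {3,4,5}  ✓accept
final: {3,4,5}; accept 3 in set

Answer: ACCEPT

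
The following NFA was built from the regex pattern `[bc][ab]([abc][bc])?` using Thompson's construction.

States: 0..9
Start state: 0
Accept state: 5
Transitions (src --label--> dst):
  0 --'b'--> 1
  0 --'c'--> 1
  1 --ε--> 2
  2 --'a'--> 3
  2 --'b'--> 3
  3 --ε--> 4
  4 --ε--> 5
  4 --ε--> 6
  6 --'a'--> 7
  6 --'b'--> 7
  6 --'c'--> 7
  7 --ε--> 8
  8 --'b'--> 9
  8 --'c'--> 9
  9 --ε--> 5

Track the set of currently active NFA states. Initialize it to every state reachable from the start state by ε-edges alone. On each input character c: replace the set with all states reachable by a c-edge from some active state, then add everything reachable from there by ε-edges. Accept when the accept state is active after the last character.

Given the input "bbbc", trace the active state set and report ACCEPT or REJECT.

Answer: ACCEPT

Derivation:
S₀ = ε-closure({0}) = {0}
'b' @ 1: {1,2}
'b' @ 2: {3,4,5,6}  ✓accept
'b' @ 3: {7,8}
'c' @ 4: {5,9}  ✓accept
final: {5,9}; accept 5 in set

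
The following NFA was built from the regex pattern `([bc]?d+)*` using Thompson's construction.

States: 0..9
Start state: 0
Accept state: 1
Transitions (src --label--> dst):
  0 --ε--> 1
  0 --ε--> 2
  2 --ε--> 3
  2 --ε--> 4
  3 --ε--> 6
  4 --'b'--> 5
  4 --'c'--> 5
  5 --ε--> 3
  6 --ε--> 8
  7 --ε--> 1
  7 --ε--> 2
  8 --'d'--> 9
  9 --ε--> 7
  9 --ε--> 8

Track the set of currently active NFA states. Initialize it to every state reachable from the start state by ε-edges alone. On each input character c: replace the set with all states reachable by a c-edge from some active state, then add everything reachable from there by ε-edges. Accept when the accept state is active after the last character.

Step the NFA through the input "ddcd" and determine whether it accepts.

Answer: ACCEPT

Trace:
start: ε-closure({0}) = {0,1,2,3,4,6,8}
'd' @ 1: {1,2,3,4,6,7,8,9}  (accept∈set)
'd' @ 2: {1,2,3,4,6,7,8,9}  (accept∈set)
'c' @ 3: {3,5,6,8}
'd' @ 4: {1,2,3,4,6,7,8,9}  (accept∈set)
after full input: {1,2,3,4,6,7,8,9}  (accept=1 in)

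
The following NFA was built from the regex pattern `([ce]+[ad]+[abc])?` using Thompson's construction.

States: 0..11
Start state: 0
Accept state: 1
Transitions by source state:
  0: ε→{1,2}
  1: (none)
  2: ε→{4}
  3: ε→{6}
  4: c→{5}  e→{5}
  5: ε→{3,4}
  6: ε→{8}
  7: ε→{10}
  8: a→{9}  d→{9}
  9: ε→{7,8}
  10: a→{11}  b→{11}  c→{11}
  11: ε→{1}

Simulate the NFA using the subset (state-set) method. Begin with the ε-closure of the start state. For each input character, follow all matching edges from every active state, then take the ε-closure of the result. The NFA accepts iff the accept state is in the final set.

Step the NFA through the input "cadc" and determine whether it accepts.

Answer: ACCEPT

Trace:
start: ε-closure({0}) = {0,1,2,4}
'c' @ 1: {3,4,5,6,8}
'a' @ 2: {7,8,9,10}
'd' @ 3: {7,8,9,10}
'c' @ 4: {1,11}  ✓accept
after full input: {1,11}  (accept=1 in)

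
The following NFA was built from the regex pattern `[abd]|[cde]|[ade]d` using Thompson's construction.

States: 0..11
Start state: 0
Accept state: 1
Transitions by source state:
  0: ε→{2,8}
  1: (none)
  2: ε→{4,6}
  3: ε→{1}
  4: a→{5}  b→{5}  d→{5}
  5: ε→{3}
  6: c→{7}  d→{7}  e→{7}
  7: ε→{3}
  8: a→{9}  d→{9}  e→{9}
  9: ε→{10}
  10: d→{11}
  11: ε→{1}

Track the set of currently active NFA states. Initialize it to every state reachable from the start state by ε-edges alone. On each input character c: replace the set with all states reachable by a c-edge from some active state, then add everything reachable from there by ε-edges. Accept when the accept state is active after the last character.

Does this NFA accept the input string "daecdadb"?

Answer: REJECT

Derivation:
start: ε-closure({0}) = {0,2,4,6,8}
'd' @ 1: {1,3,5,7,9,10}  [accepting]
'a' @ 2: {}  — dead — no transitions
rest 'ecdadb' ignored (set empty)
end set {} — state 1 not in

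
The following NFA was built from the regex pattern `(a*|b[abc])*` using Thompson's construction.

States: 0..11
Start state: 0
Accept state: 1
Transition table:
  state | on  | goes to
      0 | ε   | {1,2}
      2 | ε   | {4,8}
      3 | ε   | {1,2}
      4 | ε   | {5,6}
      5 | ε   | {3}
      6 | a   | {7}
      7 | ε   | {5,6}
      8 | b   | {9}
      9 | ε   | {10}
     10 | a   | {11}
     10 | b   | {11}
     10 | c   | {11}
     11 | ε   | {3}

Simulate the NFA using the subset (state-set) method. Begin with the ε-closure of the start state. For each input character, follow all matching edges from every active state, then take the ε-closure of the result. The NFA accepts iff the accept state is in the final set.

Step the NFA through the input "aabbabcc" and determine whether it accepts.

Answer: REJECT

Trace:
S₀ = ε-closure({0}) = {0,1,2,3,4,5,6,8}
'a' @ 1: {1,2,3,4,5,6,7,8}  [accepting]
'a' @ 2: {1,2,3,4,5,6,7,8}  [accepting]
'b' @ 3: {9,10}
'b' @ 4: {1,2,3,4,5,6,8,11}  [accepting]
'a' @ 5: {1,2,3,4,5,6,7,8}  [accepting]
'b' @ 6: {9,10}
'c' @ 7: {1,2,3,4,5,6,8,11}  [accepting]
'c' @ 8: {}  — no active states
final: {}; accept 1 not in set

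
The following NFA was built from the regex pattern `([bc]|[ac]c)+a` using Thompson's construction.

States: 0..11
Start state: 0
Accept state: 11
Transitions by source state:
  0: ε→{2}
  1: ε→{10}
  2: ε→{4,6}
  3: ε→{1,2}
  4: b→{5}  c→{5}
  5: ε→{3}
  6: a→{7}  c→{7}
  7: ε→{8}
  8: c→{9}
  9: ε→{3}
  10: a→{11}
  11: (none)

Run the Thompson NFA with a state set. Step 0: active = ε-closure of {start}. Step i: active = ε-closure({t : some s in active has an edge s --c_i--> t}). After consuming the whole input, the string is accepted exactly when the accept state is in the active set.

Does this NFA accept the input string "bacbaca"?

S₀ = ε-closure({0}) = {0,2,4,6}
'b' @ 1: {1,2,3,4,5,6,10}
'a' @ 2: {7,8,11}  (accept∈set)
'c' @ 3: {1,2,3,4,6,9,10}
'b' @ 4: {1,2,3,4,5,6,10}
'a' @ 5: {7,8,11}  (accept∈set)
'c' @ 6: {1,2,3,4,6,9,10}
'a' @ 7: {7,8,11}  (accept∈set)
final: {7,8,11}; accept 11 in set

Answer: ACCEPT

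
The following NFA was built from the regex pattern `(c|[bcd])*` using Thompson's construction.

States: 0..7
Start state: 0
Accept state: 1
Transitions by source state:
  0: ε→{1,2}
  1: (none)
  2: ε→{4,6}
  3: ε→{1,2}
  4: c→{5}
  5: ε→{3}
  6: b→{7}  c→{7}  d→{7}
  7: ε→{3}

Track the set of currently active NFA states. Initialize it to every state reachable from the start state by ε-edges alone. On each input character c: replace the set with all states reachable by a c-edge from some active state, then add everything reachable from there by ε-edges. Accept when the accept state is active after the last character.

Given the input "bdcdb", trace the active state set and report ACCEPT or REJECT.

S₀ = ε-closure({0}) = {0,1,2,4,6}
'b' @ 1: {1,2,3,4,6,7}  ✓accept
'd' @ 2: {1,2,3,4,6,7}  ✓accept
'c' @ 3: {1,2,3,4,5,6,7}  ✓accept
'd' @ 4: {1,2,3,4,6,7}  ✓accept
'b' @ 5: {1,2,3,4,6,7}  ✓accept
after full input: {1,2,3,4,6,7}  (accept=1 in)

Answer: ACCEPT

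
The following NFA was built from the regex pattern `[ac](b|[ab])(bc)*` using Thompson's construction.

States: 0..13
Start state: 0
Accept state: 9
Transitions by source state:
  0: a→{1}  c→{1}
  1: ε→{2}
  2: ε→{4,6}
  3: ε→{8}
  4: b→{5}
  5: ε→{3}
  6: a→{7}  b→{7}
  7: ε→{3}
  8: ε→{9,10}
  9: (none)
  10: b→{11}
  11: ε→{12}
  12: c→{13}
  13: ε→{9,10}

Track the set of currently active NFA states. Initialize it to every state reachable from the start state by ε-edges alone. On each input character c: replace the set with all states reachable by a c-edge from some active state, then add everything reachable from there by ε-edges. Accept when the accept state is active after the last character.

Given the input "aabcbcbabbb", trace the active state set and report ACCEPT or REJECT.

Answer: REJECT

Steps:
initial (ε-close {0}): {0}
'a' @ 1: {1,2,4,6}
'a' @ 2: {3,7,8,9,10}  ✓accept
'b' @ 3: {11,12}
'c' @ 4: {9,10,13}  ✓accept
'b' @ 5: {11,12}
'c' @ 6: {9,10,13}  ✓accept
'b' @ 7: {11,12}
'a' @ 8: {}  — dead — no transitions
rest 'bbb' ignored (set empty)
end set {} — state 9 not in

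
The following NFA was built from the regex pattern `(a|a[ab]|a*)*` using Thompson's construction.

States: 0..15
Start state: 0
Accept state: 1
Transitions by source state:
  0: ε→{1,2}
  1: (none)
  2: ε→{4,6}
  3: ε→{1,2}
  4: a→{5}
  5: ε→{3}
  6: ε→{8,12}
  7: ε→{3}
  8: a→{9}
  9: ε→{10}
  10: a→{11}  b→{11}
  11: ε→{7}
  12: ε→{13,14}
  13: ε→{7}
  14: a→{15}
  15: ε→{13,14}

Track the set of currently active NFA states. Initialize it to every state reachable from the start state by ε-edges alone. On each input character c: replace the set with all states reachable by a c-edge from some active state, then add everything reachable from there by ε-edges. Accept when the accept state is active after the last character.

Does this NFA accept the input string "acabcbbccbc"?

start: ε-closure({0}) = {0,1,2,3,4,6,7,8,12,13,14}
'a' @ 1: {1,2,3,4,5,6,7,8,9,10,12,13,14,15}  (accept∈set)
'c' @ 2: {}  — state set empty
rest 'abcbbccbc' ignored (set empty)
final: {}; accept 1 not in set

Answer: REJECT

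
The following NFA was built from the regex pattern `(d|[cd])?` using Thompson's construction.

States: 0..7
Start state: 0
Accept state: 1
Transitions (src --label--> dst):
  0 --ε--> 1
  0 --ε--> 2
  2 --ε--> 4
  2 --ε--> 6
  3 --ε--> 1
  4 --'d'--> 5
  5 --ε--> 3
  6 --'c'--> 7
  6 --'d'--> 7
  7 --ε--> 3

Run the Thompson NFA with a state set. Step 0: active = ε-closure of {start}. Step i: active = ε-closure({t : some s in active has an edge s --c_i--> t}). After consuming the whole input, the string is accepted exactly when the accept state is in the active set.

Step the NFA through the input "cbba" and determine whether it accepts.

start: ε-closure({0}) = {0,1,2,4,6}
'c' @ 1: {1,3,7}  (accept∈set)
'b' @ 2: {}  — dead — no transitions
rest 'ba' ignored (set empty)
final: {}; accept 1 not in set

Answer: REJECT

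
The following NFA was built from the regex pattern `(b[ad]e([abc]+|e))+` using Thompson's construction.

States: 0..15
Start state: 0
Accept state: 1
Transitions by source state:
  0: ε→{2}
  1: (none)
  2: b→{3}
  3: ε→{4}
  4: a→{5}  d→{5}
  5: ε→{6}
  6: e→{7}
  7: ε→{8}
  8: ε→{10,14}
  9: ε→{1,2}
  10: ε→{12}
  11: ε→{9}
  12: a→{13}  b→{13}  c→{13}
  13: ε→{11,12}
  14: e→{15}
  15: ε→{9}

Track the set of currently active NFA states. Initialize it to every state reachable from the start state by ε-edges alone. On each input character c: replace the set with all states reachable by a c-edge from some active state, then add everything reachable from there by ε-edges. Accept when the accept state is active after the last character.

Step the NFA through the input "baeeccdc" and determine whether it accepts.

Answer: REJECT

Derivation:
start: ε-closure({0}) = {0,2}
'b' @ 1: {3,4}
'a' @ 2: {5,6}
'e' @ 3: {7,8,10,12,14}
'e' @ 4: {1,2,9,15}  [accepting]
'c' @ 5: {}  — state set empty
rest 'cdc' ignored (set empty)
end set {} — state 1 not in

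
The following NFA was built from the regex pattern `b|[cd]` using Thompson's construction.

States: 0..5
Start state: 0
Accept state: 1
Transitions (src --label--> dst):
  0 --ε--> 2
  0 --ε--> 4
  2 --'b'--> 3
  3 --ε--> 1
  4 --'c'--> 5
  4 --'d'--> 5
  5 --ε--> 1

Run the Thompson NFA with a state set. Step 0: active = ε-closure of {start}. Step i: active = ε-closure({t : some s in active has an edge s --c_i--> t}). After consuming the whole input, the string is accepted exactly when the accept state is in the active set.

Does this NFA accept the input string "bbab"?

Answer: REJECT

Trace:
initial (ε-close {0}): {0,2,4}
'b' @ 1: {1,3}  ✓accept
'b' @ 2: {}  — state set empty
rest 'ab' ignored (set empty)
end set {} — state 1 not in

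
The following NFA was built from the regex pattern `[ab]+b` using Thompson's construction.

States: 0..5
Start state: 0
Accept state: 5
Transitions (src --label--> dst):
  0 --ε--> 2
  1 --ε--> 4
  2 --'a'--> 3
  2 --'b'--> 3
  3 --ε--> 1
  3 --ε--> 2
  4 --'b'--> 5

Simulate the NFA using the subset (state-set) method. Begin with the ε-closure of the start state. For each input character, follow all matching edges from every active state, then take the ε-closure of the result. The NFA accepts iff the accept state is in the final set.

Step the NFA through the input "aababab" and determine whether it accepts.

S₀ = ε-closure({0}) = {0,2}
'a' @ 1: {1,2,3,4}
'a' @ 2: {1,2,3,4}
'b' @ 3: {1,2,3,4,5}  ✓accept
'a' @ 4: {1,2,3,4}
'b' @ 5: {1,2,3,4,5}  ✓accept
'a' @ 6: {1,2,3,4}
'b' @ 7: {1,2,3,4,5}  ✓accept
end set {1,2,3,4,5} — state 5 in

Answer: ACCEPT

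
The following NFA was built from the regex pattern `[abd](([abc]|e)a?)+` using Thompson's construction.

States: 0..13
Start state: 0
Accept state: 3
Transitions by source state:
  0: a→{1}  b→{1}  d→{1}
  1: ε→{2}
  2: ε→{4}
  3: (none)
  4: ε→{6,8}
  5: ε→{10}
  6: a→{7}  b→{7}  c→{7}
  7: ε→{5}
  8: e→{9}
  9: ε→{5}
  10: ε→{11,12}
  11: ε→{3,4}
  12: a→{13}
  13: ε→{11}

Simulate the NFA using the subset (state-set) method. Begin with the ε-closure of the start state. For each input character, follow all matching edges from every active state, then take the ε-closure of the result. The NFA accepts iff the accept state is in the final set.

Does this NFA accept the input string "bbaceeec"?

Answer: ACCEPT

Trace:
initial (ε-close {0}): {0}
'b' @ 1: {1,2,4,6,8}
'b' @ 2: {3,4,5,6,7,8,10,11,12}  [accepting]
'a' @ 3: {3,4,5,6,7,8,10,11,12,13}  [accepting]
'c' @ 4: {3,4,5,6,7,8,10,11,12}  [accepting]
'e' @ 5: {3,4,5,6,8,9,10,11,12}  [accepting]
'e' @ 6: {3,4,5,6,8,9,10,11,12}  [accepting]
'e' @ 7: {3,4,5,6,8,9,10,11,12}  [accepting]
'c' @ 8: {3,4,5,6,7,8,10,11,12}  [accepting]
final: {3,4,5,6,7,8,10,11,12}; accept 3 in set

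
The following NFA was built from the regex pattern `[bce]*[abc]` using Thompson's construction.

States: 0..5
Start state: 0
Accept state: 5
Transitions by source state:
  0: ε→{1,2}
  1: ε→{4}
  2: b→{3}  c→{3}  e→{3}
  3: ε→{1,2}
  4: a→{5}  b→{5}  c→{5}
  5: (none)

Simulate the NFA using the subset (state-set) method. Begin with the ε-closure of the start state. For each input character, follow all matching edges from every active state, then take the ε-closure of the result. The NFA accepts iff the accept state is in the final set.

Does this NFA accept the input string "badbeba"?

initial (ε-close {0}): {0,1,2,4}
'b' @ 1: {1,2,3,4,5}  (accept∈set)
'a' @ 2: {5}  (accept∈set)
'd' @ 3: {}  — dead — no transitions
rest 'beba' ignored (set empty)
final: {}; accept 5 not in set

Answer: REJECT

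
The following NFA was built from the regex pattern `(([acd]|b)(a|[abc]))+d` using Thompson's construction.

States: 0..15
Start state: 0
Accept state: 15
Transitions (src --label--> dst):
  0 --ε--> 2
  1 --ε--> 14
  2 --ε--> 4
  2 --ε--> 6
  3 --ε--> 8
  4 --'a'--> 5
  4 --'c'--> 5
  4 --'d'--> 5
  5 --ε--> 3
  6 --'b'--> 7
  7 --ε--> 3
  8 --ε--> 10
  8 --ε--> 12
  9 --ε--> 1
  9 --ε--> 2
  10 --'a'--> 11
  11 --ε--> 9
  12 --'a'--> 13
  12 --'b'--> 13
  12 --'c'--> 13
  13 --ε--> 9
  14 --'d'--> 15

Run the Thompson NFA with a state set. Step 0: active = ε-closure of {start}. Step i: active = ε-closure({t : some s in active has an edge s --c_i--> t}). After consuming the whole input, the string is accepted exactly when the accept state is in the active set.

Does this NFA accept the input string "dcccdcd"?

S₀ = ε-closure({0}) = {0,2,4,6}
'd' @ 1: {3,5,8,10,12}
'c' @ 2: {1,2,4,6,9,13,14}
'c' @ 3: {3,5,8,10,12}
'c' @ 4: {1,2,4,6,9,13,14}
'd' @ 5: {3,5,8,10,12,15}  ✓accept
'c' @ 6: {1,2,4,6,9,13,14}
'd' @ 7: {3,5,8,10,12,15}  ✓accept
final: {3,5,8,10,12,15}; accept 15 in set

Answer: ACCEPT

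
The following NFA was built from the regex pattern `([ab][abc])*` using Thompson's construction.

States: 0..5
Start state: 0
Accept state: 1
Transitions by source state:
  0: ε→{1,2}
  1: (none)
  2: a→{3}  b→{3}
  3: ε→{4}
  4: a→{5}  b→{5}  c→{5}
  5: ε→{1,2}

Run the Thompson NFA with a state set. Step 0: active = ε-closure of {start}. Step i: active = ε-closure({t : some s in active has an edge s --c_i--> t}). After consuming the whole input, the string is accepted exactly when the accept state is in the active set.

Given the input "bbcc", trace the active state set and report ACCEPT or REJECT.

start: ε-closure({0}) = {0,1,2}
'b' @ 1: {3,4}
'b' @ 2: {1,2,5}  (accept∈set)
'c' @ 3: {}  — state set empty
rest 'c' ignored (set empty)
after full input: {}  (accept=1 not in)

Answer: REJECT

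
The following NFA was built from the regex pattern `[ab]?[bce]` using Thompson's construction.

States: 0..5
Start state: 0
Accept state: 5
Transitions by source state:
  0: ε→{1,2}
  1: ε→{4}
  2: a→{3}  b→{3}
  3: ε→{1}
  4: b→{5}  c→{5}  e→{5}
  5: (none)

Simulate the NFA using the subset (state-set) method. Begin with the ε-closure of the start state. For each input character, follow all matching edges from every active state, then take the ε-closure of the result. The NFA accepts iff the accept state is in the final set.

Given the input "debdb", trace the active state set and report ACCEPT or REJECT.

Answer: REJECT

Steps:
S₀ = ε-closure({0}) = {0,1,2,4}
'd' @ 1: {}  — state set empty
rest 'ebdb' ignored (set empty)
end set {} — state 5 not in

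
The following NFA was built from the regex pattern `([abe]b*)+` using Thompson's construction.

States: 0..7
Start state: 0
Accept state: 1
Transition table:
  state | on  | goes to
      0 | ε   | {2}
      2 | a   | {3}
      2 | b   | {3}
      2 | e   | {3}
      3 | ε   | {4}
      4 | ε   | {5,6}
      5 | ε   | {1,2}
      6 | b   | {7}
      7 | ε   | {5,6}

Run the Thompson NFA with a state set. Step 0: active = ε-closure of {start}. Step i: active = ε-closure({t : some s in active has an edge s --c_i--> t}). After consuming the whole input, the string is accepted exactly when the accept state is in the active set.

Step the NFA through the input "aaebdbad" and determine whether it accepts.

Answer: REJECT

Derivation:
start: ε-closure({0}) = {0,2}
'a' @ 1: {1,2,3,4,5,6}  ✓accept
'a' @ 2: {1,2,3,4,5,6}  ✓accept
'e' @ 3: {1,2,3,4,5,6}  ✓accept
'b' @ 4: {1,2,3,4,5,6,7}  ✓accept
'd' @ 5: {}  — dead — no transitions
rest 'bad' ignored (set empty)
end set {} — state 1 not in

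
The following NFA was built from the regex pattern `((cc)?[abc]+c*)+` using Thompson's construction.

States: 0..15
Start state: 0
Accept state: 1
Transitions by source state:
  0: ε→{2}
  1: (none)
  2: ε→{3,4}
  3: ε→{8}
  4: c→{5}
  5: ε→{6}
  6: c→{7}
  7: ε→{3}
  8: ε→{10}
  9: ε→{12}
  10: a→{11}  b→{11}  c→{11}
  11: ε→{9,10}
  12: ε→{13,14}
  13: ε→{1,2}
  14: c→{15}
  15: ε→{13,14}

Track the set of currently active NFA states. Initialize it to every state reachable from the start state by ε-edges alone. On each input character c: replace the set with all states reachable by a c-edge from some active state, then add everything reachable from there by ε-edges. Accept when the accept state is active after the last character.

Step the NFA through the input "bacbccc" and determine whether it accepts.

start: ε-closure({0}) = {0,2,3,4,8,10}
'b' @ 1: {1,2,3,4,8,9,10,11,12,13,14}  [accepting]
'a' @ 2: {1,2,3,4,8,9,10,11,12,13,14}  [accepting]
'c' @ 3: {1,2,3,4,5,6,8,9,10,11,12,13,14,15}  [accepting]
'b' @ 4: {1,2,3,4,8,9,10,11,12,13,14}  [accepting]
'c' @ 5: {1,2,3,4,5,6,8,9,10,11,12,13,14,15}  [accepting]
'c' @ 6: {1,2,3,4,5,6,7,8,9,10,11,12,13,14,15}  [accepting]
'c' @ 7: {1,2,3,4,5,6,7,8,9,10,11,12,13,14,15}  [accepting]
final: {1,2,3,4,5,6,7,8,9,10,11,12,13,14,15}; accept 1 in set

Answer: ACCEPT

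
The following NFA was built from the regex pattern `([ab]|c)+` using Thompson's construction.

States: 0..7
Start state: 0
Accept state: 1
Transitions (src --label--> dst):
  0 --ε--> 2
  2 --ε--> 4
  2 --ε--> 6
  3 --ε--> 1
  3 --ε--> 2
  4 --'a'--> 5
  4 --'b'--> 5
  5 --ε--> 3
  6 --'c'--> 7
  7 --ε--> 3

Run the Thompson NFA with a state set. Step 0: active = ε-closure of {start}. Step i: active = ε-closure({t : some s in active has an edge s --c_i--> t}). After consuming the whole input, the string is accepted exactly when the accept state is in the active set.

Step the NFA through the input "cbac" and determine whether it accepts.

Answer: ACCEPT

Steps:
start: ε-closure({0}) = {0,2,4,6}
'c' @ 1: {1,2,3,4,6,7}  (accept∈set)
'b' @ 2: {1,2,3,4,5,6}  (accept∈set)
'a' @ 3: {1,2,3,4,5,6}  (accept∈set)
'c' @ 4: {1,2,3,4,6,7}  (accept∈set)
after full input: {1,2,3,4,6,7}  (accept=1 in)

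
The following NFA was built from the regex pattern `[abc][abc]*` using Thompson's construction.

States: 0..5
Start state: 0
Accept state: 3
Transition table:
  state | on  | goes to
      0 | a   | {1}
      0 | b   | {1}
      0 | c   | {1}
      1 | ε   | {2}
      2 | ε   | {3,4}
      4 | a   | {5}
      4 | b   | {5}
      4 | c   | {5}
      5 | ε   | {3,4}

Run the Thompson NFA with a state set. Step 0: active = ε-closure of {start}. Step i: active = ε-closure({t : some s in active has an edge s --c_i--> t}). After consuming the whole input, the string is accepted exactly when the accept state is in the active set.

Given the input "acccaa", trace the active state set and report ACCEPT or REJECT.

Answer: ACCEPT

Trace:
start: ε-closure({0}) = {0}
'a' @ 1: {1,2,3,4}  [accepting]
'c' @ 2: {3,4,5}  [accepting]
'c' @ 3: {3,4,5}  [accepting]
'c' @ 4: {3,4,5}  [accepting]
'a' @ 5: {3,4,5}  [accepting]
'a' @ 6: {3,4,5}  [accepting]
after full input: {3,4,5}  (accept=3 in)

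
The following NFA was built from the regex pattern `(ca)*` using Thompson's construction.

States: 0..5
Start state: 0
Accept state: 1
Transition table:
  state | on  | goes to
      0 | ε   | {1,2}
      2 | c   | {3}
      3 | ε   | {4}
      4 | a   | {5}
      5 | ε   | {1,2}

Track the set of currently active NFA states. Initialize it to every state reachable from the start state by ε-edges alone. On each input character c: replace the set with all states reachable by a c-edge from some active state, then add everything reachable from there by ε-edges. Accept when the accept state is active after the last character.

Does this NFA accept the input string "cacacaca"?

S₀ = ε-closure({0}) = {0,1,2}
'c' @ 1: {3,4}
'a' @ 2: {1,2,5}  [accepting]
'c' @ 3: {3,4}
'a' @ 4: {1,2,5}  [accepting]
'c' @ 5: {3,4}
'a' @ 6: {1,2,5}  [accepting]
'c' @ 7: {3,4}
'a' @ 8: {1,2,5}  [accepting]
final: {1,2,5}; accept 1 in set

Answer: ACCEPT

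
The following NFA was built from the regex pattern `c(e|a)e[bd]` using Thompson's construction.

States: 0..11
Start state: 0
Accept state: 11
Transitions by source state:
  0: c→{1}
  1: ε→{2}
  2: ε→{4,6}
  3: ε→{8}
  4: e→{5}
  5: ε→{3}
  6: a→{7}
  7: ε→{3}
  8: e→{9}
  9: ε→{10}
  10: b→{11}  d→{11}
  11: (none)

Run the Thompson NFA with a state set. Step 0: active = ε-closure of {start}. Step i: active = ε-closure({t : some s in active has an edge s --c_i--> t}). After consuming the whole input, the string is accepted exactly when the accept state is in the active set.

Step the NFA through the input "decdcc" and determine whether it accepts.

S₀ = ε-closure({0}) = {0}
'd' @ 1: {}  — state set empty
rest 'ecdcc' ignored (set empty)
after full input: {}  (accept=11 not in)

Answer: REJECT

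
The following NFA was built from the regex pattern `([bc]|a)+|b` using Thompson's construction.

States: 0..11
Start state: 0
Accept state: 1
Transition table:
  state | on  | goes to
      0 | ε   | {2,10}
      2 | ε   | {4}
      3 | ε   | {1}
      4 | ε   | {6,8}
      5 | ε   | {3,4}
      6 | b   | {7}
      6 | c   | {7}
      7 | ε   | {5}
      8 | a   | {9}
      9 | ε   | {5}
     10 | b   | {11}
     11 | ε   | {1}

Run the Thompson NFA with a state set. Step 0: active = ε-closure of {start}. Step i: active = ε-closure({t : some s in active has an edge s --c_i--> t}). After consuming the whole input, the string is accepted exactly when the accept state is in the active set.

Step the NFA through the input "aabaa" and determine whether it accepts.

Answer: ACCEPT

Steps:
S₀ = ε-closure({0}) = {0,2,4,6,8,10}
'a' @ 1: {1,3,4,5,6,8,9}  [accepting]
'a' @ 2: {1,3,4,5,6,8,9}  [accepting]
'b' @ 3: {1,3,4,5,6,7,8}  [accepting]
'a' @ 4: {1,3,4,5,6,8,9}  [accepting]
'a' @ 5: {1,3,4,5,6,8,9}  [accepting]
final: {1,3,4,5,6,8,9}; accept 1 in set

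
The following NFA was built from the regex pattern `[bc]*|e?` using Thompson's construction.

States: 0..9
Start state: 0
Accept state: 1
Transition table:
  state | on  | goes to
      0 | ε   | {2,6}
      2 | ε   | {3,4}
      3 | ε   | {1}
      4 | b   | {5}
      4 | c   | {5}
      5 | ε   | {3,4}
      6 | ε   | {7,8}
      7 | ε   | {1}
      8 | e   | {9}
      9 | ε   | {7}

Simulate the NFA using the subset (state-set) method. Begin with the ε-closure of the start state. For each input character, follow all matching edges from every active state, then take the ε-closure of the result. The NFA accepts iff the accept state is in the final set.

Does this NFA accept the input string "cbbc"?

Answer: ACCEPT

Steps:
initial (ε-close {0}): {0,1,2,3,4,6,7,8}
'c' @ 1: {1,3,4,5}  [accepting]
'b' @ 2: {1,3,4,5}  [accepting]
'b' @ 3: {1,3,4,5}  [accepting]
'c' @ 4: {1,3,4,5}  [accepting]
end set {1,3,4,5} — state 1 in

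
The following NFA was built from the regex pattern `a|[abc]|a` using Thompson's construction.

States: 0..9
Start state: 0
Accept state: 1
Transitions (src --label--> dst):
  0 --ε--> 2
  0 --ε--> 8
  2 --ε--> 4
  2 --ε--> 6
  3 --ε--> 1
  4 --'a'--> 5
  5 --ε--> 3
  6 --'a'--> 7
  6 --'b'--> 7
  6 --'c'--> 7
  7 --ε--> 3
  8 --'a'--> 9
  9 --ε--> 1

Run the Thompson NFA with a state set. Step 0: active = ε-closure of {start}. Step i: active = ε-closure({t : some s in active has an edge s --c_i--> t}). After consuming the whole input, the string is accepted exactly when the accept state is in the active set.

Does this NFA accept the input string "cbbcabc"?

S₀ = ε-closure({0}) = {0,2,4,6,8}
'c' @ 1: {1,3,7}  ✓accept
'b' @ 2: {}  — no active states
rest 'bcabc' ignored (set empty)
final: {}; accept 1 not in set

Answer: REJECT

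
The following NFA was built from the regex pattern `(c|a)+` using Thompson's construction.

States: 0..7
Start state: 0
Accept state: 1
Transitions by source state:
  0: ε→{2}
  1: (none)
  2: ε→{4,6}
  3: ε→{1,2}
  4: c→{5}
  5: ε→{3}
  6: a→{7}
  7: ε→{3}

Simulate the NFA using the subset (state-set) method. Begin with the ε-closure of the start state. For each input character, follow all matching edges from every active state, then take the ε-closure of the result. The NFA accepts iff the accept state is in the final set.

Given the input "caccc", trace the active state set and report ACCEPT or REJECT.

start: ε-closure({0}) = {0,2,4,6}
'c' @ 1: {1,2,3,4,5,6}  [accepting]
'a' @ 2: {1,2,3,4,6,7}  [accepting]
'c' @ 3: {1,2,3,4,5,6}  [accepting]
'c' @ 4: {1,2,3,4,5,6}  [accepting]
'c' @ 5: {1,2,3,4,5,6}  [accepting]
final: {1,2,3,4,5,6}; accept 1 in set

Answer: ACCEPT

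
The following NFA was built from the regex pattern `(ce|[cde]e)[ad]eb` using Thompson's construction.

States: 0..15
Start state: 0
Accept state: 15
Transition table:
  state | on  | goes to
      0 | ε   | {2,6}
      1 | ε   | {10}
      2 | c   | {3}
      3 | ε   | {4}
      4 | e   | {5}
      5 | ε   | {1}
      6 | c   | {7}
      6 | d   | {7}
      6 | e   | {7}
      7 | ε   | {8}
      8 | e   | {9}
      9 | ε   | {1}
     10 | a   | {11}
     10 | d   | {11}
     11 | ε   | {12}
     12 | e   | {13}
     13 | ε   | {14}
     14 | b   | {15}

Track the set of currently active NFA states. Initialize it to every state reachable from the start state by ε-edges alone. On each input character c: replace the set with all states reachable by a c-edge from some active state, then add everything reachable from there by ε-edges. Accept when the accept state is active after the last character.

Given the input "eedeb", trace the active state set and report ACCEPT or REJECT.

Answer: ACCEPT

Steps:
S₀ = ε-closure({0}) = {0,2,6}
'e' @ 1: {7,8}
'e' @ 2: {1,9,10}
'd' @ 3: {11,12}
'e' @ 4: {13,14}
'b' @ 5: {15}  [accepting]
end set {15} — state 15 in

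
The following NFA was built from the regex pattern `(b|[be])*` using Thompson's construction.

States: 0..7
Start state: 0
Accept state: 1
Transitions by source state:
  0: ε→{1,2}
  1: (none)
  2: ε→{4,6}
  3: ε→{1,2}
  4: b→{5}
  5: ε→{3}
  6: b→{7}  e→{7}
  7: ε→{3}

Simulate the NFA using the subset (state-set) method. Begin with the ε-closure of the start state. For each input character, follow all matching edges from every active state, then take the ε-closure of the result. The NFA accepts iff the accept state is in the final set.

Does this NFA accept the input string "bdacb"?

initial (ε-close {0}): {0,1,2,4,6}
'b' @ 1: {1,2,3,4,5,6,7}  [accepting]
'd' @ 2: {}  — no active states
rest 'acb' ignored (set empty)
after full input: {}  (accept=1 not in)

Answer: REJECT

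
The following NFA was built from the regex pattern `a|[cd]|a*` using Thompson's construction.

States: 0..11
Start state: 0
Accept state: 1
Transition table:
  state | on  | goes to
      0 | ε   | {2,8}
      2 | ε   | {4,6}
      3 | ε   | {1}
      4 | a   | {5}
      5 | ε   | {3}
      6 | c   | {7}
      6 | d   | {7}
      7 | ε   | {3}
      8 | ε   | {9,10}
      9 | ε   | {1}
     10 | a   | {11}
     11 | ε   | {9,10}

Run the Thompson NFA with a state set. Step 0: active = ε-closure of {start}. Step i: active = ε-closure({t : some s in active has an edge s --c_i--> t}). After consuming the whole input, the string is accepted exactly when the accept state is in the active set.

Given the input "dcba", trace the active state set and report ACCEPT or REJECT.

Answer: REJECT

Steps:
S₀ = ε-closure({0}) = {0,1,2,4,6,8,9,10}
'd' @ 1: {1,3,7}  (accept∈set)
'c' @ 2: {}  — no active states
rest 'ba' ignored (set empty)
final: {}; accept 1 not in set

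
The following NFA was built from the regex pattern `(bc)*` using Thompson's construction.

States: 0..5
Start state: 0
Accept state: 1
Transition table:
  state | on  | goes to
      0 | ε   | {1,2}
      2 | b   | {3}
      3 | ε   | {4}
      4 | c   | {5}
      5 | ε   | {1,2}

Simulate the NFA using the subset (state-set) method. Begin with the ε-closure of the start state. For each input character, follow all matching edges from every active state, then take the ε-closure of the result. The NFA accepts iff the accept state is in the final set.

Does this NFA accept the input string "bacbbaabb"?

start: ε-closure({0}) = {0,1,2}
'b' @ 1: {3,4}
'a' @ 2: {}  — state set empty
rest 'cbbaabb' ignored (set empty)
after full input: {}  (accept=1 not in)

Answer: REJECT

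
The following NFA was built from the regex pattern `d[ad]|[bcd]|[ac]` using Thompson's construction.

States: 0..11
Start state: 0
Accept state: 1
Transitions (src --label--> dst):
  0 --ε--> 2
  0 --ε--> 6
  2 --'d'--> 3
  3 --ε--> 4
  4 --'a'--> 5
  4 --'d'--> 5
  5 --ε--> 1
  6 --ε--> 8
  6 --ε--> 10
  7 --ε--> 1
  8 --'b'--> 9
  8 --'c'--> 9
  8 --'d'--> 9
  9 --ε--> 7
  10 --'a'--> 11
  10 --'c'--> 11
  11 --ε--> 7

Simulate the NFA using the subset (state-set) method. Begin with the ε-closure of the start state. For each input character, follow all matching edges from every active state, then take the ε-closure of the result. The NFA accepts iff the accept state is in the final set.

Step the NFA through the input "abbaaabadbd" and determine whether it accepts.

S₀ = ε-closure({0}) = {0,2,6,8,10}
'a' @ 1: {1,7,11}  ✓accept
'b' @ 2: {}  — dead — no transitions
rest 'baaabadbd' ignored (set empty)
after full input: {}  (accept=1 not in)

Answer: REJECT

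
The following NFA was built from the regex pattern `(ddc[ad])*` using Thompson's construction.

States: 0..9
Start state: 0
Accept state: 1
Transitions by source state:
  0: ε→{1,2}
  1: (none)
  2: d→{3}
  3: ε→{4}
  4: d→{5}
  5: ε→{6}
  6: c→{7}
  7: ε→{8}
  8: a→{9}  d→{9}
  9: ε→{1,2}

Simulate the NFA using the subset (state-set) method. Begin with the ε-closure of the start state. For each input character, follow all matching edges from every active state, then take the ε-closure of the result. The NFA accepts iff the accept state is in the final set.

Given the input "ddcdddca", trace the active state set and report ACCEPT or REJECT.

Answer: ACCEPT

Derivation:
S₀ = ε-closure({0}) = {0,1,2}
'd' @ 1: {3,4}
'd' @ 2: {5,6}
'c' @ 3: {7,8}
'd' @ 4: {1,2,9}  (accept∈set)
'd' @ 5: {3,4}
'd' @ 6: {5,6}
'c' @ 7: {7,8}
'a' @ 8: {1,2,9}  (accept∈set)
end set {1,2,9} — state 1 in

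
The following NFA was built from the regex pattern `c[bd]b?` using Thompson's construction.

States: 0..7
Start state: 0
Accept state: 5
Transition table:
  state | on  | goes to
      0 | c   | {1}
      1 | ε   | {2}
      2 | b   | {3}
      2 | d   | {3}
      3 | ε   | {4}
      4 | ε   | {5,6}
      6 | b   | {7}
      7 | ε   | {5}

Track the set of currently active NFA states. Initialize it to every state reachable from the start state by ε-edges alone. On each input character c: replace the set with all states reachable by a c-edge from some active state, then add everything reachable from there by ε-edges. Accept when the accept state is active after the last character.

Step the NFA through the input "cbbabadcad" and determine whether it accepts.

start: ε-closure({0}) = {0}
'c' @ 1: {1,2}
'b' @ 2: {3,4,5,6}  (accept∈set)
'b' @ 3: {5,7}  (accept∈set)
'a' @ 4: {}  — dead — no transitions
rest 'badcad' ignored (set empty)
final: {}; accept 5 not in set

Answer: REJECT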